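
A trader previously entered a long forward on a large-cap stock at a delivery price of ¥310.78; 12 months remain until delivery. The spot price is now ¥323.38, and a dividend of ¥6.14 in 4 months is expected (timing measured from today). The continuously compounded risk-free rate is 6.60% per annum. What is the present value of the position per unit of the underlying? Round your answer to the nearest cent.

¥26.44

PV(remaining dividends) I = 6.14·e^(−0.0660·4/12) = 6.0064
Current forward F = (S − I)·e^(rT) = (323.38 − 6.0064)·e^(0.0660·12/12) = 317.3736 × 1.068227 = 339.0270
Value (long) = (F − K)·e^(−rT) = (339.0270 − 310.78) × 0.936131 = 26.4429
Value = ¥26.44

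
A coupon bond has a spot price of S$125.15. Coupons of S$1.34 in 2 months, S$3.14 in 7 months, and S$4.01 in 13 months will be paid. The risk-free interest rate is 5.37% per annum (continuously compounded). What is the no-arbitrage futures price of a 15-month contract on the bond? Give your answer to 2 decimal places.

S$125.12

PV(coupons) I = 1.34·e^(−0.0537·2/12) + 3.14·e^(−0.0537·7/12) + 4.01·e^(−0.0537·13/12)
I = 1.3281 + 3.0432 + 3.7834 = 8.1547
F = (S − I)·e^(rT) = (125.15 − 8.1547) · e^(0.0537·15/12)
= 116.9953 · e^0.067125 = 116.9953 × 1.069429 = S$125.12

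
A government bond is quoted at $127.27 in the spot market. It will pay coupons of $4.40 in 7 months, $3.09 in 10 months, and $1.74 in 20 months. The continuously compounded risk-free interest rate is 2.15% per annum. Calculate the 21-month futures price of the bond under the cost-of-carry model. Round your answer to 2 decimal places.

PV(coupons) I = 4.40·e^(−0.0215·7/12) + 3.09·e^(−0.0215·10/12) + 1.74·e^(−0.0215·20/12)
I = 4.3452 + 3.0351 + 1.6788 = 9.0591
F = (S − I)·e^(rT) = (127.27 − 9.0591) · e^(0.0215·21/12)
= 118.2109 · e^0.037625 = 118.2109 × 1.038342 = $122.74

$122.74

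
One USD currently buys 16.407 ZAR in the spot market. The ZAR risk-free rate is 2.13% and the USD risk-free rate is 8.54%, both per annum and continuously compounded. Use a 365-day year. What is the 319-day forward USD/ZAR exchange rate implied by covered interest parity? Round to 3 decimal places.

F = S·e^((r_ZAR − r_USD)T) = 16.407 · e^((0.0213 − 0.0854) × 319/365)
= 16.407 · e^-0.056022 = 16.407 × 0.945518
F = 15.513 ZAR per USD

15.513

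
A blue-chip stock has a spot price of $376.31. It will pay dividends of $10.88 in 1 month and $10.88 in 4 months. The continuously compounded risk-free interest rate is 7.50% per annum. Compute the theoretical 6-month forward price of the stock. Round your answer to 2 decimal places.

$368.45

PV(dividends) I = 10.88·e^(−0.0750·1/12) + 10.88·e^(−0.0750·4/12)
I = 10.8122 + 10.6114 = 21.4236
F = (S − I)·e^(rT) = (376.31 − 21.4236) · e^(0.0750·6/12)
= 354.8864 · e^0.037500 = 354.8864 × 1.038212 = $368.45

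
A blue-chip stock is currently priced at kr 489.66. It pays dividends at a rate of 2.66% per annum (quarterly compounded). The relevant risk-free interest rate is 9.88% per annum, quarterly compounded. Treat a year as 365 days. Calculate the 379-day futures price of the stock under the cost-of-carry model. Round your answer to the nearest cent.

kr 527.17

F = S · (1+r/4)^(4T) / (1+q/4)^(4T)
= 489.66 × 1.106656 / 1.027911 = 489.66 × 1.076607
F = kr 527.17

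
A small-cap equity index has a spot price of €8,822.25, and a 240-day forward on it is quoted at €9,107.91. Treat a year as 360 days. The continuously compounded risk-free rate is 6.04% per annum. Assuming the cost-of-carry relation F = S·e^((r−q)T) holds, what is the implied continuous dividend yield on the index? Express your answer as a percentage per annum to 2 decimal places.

1.26%

From F = S·e^((r−q)T): (r − q) = ln(F/S)/T
ln(9107.91/8822.25) = ln(1.032379) = 0.031866
(r − q) = 0.031866 / (240/360) = 0.047799
q = r − ln(F/S)/T = 0.0604 − 0.047799 = 0.012601
q = 1.26%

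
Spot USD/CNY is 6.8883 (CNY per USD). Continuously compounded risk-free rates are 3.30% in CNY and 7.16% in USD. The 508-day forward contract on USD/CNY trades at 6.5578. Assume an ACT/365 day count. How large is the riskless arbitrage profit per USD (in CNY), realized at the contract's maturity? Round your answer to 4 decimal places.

Fair forward: F* = S·e^(carry·T), with carry = (r_CNY − r_USD) = 0.0330 − 0.0716 = -0.0386
F* = 6.8883 · e^(-0.0386 × 508/365) = 6.8883 · e^-0.053723 = 6.8883 × 0.947695 = 6.5280
Market 6.5578 > fair 6.5280: forward overpriced → cash-and-carry (buy spot, short the forward).
At maturity, profit = |F_mkt − F*| = |6.5578 − 6.5280| = 0.0298 per USD (in CNY)

0.0298 per USD (in CNY)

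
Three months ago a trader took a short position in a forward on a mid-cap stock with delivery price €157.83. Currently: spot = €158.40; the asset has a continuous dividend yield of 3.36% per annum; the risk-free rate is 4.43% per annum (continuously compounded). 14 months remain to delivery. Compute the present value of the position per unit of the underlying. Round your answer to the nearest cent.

-€2.43

Current fair forward for the remaining 14 months: F = S·e^((r − q)·T), (r − q) = 0.0443 − 0.0336 = 0.0107
F = 158.40 · e^(0.0107 × 14/12) = 158.40 × 1.012562 = 160.3898
Value of long forward = (F − K)·e^(−rT) = (160.3898 − 157.83) · e^(−0.0443·14/12)
= 2.5598 × 0.949630 = 2.43
Short position value = −(long value) = -€2.43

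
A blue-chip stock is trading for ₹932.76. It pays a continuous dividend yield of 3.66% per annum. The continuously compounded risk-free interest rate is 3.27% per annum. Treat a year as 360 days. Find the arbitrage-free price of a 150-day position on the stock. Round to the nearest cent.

₹931.25

F = S·e^((r − q)T) = 932.76 · e^((0.0327 − 0.0366) × 150/360)
= 932.76 · e^-0.001625 = 932.76 × 0.998376
F = ₹931.25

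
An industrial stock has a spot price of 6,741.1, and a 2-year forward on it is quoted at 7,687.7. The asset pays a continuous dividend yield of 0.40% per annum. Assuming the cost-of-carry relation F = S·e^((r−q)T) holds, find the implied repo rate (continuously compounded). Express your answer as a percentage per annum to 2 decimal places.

6.97%

From F = S·e^((r−q)T): (r − q) = ln(F/S)/T
ln(7687.7/6741.1) = ln(1.140422) = 0.131398
(r − q) = 0.131398 / (2) = 0.065699
r = ln(F/S)/T + q = 0.065699 + 0.0040 = 0.069699
r = 6.97%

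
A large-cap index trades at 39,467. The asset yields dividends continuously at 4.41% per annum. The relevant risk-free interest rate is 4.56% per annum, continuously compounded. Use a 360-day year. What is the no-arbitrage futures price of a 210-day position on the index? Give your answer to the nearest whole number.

39,502

F = S·e^((r − q)T) = 39467 · e^((0.0456 − 0.0441) × 210/360)
= 39467 · e^0.000875 = 39467 × 1.000875
F = 39,502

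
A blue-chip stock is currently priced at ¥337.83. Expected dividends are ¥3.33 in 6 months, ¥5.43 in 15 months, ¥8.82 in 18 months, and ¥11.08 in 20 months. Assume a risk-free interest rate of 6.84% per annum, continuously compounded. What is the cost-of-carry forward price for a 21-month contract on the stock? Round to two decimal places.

¥351.43

PV(dividends) I = 3.33·e^(−0.0684·6/12) + 5.43·e^(−0.0684·15/12) + 8.82·e^(−0.0684·18/12) + 11.08·e^(−0.0684·20/12)
I = 3.2180 + 4.9850 + 7.9599 + 9.8862 = 26.0491
F = (S − I)·e^(rT) = (337.83 − 26.0491) · e^(0.0684·21/12)
= 311.7809 · e^0.119700 = 311.7809 × 1.127159 = ¥351.43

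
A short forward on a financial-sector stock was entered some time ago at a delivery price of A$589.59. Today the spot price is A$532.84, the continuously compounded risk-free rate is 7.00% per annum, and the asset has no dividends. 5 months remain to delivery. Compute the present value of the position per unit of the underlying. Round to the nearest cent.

Current fair forward for the remaining 5 months: F = S·e^(r·T), r = 0.0700
F = 532.84 · e^(0.0700 × 5/12) = 532.84 × 1.029596 = 548.6099
Value of long forward = (F − K)·e^(−rT) = (548.6099 − 589.59) · e^(−0.0700·5/12)
= -40.9801 × 0.971255 = -39.80
Short position value = −(long value) = A$39.80

A$39.80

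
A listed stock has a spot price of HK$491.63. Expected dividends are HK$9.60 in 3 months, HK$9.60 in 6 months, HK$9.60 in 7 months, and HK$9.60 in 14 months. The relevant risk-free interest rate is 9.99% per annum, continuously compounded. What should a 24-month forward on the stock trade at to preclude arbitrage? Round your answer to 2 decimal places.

HK$556.28

PV(dividends) I = 9.60·e^(−0.0999·3/12) + 9.60·e^(−0.0999·6/12) + 9.60·e^(−0.0999·7/12) + 9.60·e^(−0.0999·14/12)
I = 9.3632 + 9.1323 + 9.0565 + 8.5439 = 36.0959
F = (S − I)·e^(rT) = (491.63 − 36.0959) · e^(0.0999·24/12)
= 455.5341 · e^0.199800 = 455.5341 × 1.221159 = HK$556.28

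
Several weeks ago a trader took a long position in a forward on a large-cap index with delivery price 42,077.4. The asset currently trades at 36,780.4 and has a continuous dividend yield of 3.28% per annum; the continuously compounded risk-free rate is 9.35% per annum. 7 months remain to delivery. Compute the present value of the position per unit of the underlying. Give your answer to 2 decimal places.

Current fair forward for the remaining 7 months: F = S·e^((r − q)·T), (r − q) = 0.0935 − 0.0328 = 0.0607
F = 36780.4 · e^(0.0607 × 7/12) = 36780.4 × 1.03604267 = 38106.0638
Value of long forward = (F − K)·e^(−rT) = (38106.0638 − 42077.4) · e^(−0.0935·7/12)
= -3971.3362 × 0.94691905 = -3760.53

-3760.53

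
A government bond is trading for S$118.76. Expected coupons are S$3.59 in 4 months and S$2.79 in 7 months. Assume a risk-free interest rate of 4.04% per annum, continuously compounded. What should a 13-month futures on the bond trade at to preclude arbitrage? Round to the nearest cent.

S$117.53

PV(coupons) I = 3.59·e^(−0.0404·4/12) + 2.79·e^(−0.0404·7/12)
I = 3.5420 + 2.7250 = 6.2670
F = (S − I)·e^(rT) = (118.76 − 6.2670) · e^(0.0404·13/12)
= 112.4930 · e^0.043767 = 112.4930 × 1.044739 = S$117.53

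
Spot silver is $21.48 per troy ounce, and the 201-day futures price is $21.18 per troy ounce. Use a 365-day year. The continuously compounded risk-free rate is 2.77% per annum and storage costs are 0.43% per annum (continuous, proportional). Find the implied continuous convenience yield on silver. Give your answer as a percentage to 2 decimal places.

5.75%

F = S·e^((r+u−y)T) ⇒ (r+u−y) = ln(F/S)/T
ln(21.18/21.48) = -0.014065; /T ⇒ -0.025541
y = r + u − ln(F/S)/T = 0.0277 + 0.0043 + 0.025541 = 0.057541
y = 5.75%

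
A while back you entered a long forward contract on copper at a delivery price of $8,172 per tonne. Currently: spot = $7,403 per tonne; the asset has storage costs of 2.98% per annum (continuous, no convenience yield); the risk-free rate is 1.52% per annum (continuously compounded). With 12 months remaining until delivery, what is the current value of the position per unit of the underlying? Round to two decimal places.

-$421.80 per tonne

Current fair forward for the remaining 12 months: F = S·e^((r + u)·T), (r + u) = 0.0152 + 0.0298 = 0.0450
F = 7403 · e^(0.0450 × 12/12) = 7403 × 1.04602786 = 7743.7442
Value of long forward = (F − K)·e^(−rT) = (7743.7442 − 8172) · e^(−0.0152·12/12)
= -428.2558 × 0.98491494 = -421.80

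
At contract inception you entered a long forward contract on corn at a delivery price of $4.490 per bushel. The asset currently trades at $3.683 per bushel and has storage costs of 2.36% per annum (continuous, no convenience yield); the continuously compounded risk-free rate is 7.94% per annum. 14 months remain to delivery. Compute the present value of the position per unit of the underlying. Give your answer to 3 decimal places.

-$0.307 per bushel

Current fair forward for the remaining 14 months: F = S·e^((r + u)·T), (r + u) = 0.0794 + 0.0236 = 0.1030
F = 3.683 · e^(0.1030 × 14/12) = 3.683 × 1.127685 = 4.1533
Value of long forward = (F − K)·e^(−rT) = (4.1533 − 4.490) · e^(−0.0794·14/12)
= -0.3367 × 0.911528 = -0.307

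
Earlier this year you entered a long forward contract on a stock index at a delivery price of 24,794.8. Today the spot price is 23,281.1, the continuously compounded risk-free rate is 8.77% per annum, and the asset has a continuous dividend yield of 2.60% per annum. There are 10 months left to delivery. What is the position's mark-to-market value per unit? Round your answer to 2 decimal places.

-265.24

Current fair forward for the remaining 10 months: F = S·e^((r − q)·T), (r − q) = 0.0877 − 0.0260 = 0.0617
F = 23281.1 · e^(0.0617 × 10/12) = 23281.1 × 1.05276145 = 24509.4446
Value of long forward = (F − K)·e^(−rT) = (24509.4446 − 24794.8) · e^(−0.0877·10/12)
= -285.3554 × 0.92952337 = -265.24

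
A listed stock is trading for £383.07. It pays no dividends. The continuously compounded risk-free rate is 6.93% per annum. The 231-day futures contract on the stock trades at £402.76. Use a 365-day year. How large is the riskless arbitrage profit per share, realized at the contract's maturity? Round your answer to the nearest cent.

Fair futures: F* = S·e^(carry·T), with carry = r = 0.0693
F* = 383.07 · e^(0.0693 × 231/365) = 383.07 · e^0.043858 = 383.07 × 1.044834 = £400.2446
Market £402.76 > fair £400.2446: forward overpriced → cash-and-carry (buy spot, short the forward).
At maturity, profit = |F_mkt − F*| = |402.76 − 400.2446| = £2.52 per share

£2.52 per share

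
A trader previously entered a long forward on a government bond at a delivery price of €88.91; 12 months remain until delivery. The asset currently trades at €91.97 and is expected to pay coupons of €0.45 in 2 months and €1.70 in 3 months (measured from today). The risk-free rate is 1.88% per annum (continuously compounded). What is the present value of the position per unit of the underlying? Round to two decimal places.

PV(remaining coupons) I = 0.45·e^(−0.0188·2/12) + 1.70·e^(−0.0188·3/12) = 2.1406
Current forward F = (S − I)·e^(rT) = (91.97 − 2.1406)·e^(0.0188·12/12) = 89.8294 × 1.018978 = 91.5342
Value (long) = (F − K)·e^(−rT) = (91.5342 − 88.91) × 0.981376 = 2.5753
Value = €2.58

€2.58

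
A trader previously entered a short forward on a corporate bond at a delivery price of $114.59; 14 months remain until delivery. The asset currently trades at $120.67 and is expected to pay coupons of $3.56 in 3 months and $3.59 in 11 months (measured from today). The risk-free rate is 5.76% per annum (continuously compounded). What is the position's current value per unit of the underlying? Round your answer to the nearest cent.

PV(remaining coupons) I = 3.56·e^(−0.0576·3/12) + 3.59·e^(−0.0576·11/12) = 6.9145
Current forward F = (S − I)·e^(rT) = (120.67 − 6.9145)·e^(0.0576·14/12) = 113.7555 × 1.069509 = 121.6625
Value (long) = (F − K)·e^(−rT) = (121.6625 − 114.59) × 0.935008 = 6.6128
Short position value = −(long value) = -$6.61

-$6.61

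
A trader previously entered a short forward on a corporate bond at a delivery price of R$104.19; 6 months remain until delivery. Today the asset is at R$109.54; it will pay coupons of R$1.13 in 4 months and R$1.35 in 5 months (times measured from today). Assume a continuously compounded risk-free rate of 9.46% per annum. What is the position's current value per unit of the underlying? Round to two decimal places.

-R$7.77

PV(remaining coupons) I = 1.13·e^(−0.0946·4/12) + 1.35·e^(−0.0946·5/12) = 2.3927
Current forward F = (S − I)·e^(rT) = (109.54 − 2.3927)·e^(0.0946·6/12) = 107.1473 × 1.048436 = 112.3371
Value (long) = (F − K)·e^(−rT) = (112.3371 − 104.19) × 0.953801 = 7.7707
Short position value = −(long value) = -R$7.77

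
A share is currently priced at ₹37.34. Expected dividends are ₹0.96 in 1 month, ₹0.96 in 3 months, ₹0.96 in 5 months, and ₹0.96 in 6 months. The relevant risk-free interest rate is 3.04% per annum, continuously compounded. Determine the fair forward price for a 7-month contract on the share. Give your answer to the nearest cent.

₹34.14

PV(dividends) I = 0.96·e^(−0.0304·1/12) + 0.96·e^(−0.0304·3/12) + 0.96·e^(−0.0304·5/12) + 0.96·e^(−0.0304·6/12)
I = 0.9576 + 0.9527 + 0.9479 + 0.9455 = 3.8037
F = (S − I)·e^(rT) = (37.34 − 3.8037) · e^(0.0304·7/12)
= 33.5363 · e^0.017733 = 33.5363 × 1.017891 = ₹34.14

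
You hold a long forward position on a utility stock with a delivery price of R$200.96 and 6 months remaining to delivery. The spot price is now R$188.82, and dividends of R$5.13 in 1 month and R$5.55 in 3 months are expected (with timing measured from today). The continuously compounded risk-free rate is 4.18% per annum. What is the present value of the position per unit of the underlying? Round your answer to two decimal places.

-R$18.59

PV(remaining dividends) I = 5.13·e^(−0.0418·1/12) + 5.55·e^(−0.0418·3/12) = 10.6045
Current forward F = (S − I)·e^(rT) = (188.82 − 10.6045)·e^(0.0418·6/12) = 178.2155 × 1.021120 = 181.9794
Value (long) = (F − K)·e^(−rT) = (181.9794 − 200.96) × 0.979317 = -18.5880
Value = -R$18.59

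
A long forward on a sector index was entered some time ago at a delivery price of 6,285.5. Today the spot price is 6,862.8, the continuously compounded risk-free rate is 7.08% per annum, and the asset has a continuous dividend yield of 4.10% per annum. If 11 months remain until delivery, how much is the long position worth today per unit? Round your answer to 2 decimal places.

Current fair forward for the remaining 11 months: F = S·e^((r − q)·T), (r − q) = 0.0708 − 0.0410 = 0.0298
F = 6862.8 · e^(0.0298 × 11/12) = 6862.8 × 1.02769319 = 7052.8528
Value of long forward = (F − K)·e^(−rT) = (7052.8528 − 6285.5) · e^(−0.0708·11/12)
= 767.3528 × 0.93716117 = 719.13

719.13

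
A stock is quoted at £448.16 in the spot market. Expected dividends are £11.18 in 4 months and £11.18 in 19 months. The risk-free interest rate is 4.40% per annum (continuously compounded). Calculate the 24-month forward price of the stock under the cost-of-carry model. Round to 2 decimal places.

£465.97

PV(dividends) I = 11.18·e^(−0.0440·4/12) + 11.18·e^(−0.0440·19/12)
I = 11.0172 + 10.4276 = 21.4448
F = (S − I)·e^(rT) = (448.16 − 21.4448) · e^(0.0440·24/12)
= 426.7152 · e^0.088000 = 426.7152 × 1.091988 = £465.97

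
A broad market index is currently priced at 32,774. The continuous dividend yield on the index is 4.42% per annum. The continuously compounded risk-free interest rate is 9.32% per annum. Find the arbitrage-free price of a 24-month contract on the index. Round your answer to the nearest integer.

36,149

F = S·e^((r − q)T) = 32774 · e^((0.0932 − 0.0442) × 24/12)
= 32774 · e^0.098000 = 32774 × 1.102963
F = 36,149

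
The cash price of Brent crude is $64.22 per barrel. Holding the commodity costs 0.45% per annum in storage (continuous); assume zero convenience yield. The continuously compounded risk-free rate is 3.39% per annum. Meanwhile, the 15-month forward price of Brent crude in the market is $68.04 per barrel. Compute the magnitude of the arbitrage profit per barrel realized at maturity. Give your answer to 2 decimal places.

Fair forward: F* = S·e^(carry·T), with carry = (r + u) = 0.0339 + 0.0045 = 0.0384
F* = 64.22 · e^(0.0384 × 15/12) = 64.22 · e^0.048000 = 64.22 × 1.049171 = $67.3778
Market $68.04 > fair $67.3778: forward overpriced → cash-and-carry (buy spot, short the forward).
At maturity, profit = |F_mkt − F*| = |68.04 − 67.3778| = $0.66 per barrel

$0.66 per barrel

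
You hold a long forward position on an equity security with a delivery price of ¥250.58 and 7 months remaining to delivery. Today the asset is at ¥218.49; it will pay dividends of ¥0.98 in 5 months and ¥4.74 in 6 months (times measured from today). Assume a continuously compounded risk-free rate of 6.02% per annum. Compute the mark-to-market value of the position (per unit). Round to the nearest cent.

PV(remaining dividends) I = 0.98·e^(−0.0602·5/12) + 4.74·e^(−0.0602·6/12) = 5.5552
Current forward F = (S − I)·e^(rT) = (218.49 − 5.5552)·e^(0.0602·7/12) = 212.9348 × 1.035741 = 220.5453
Value (long) = (F − K)·e^(−rT) = (220.5453 − 250.58) × 0.965493 = -28.9983
Value = -¥29.00

-¥29.00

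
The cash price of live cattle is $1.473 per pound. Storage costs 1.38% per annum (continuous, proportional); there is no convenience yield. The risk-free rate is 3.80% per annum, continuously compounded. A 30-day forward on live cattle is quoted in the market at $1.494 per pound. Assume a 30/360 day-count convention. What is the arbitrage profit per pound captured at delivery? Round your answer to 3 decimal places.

Fair forward: F* = S·e^(carry·T), with carry = (r + u) = 0.0380 + 0.0138 = 0.0518
F* = 1.473 · e^(0.0518 × 30/360) = 1.473 · e^0.004317 = 1.473 × 1.004326 = $1.4794
Market $1.494 > fair $1.4794: forward overpriced → cash-and-carry (buy spot, short the forward).
At maturity, profit = |F_mkt − F*| = |1.494 − 1.4794| = $0.015 per pound

$0.015 per pound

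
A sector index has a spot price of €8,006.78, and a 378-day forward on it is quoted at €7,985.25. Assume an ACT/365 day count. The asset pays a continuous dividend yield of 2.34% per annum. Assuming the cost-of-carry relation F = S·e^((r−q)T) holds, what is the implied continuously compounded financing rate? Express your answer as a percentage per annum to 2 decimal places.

2.08%

From F = S·e^((r−q)T): (r − q) = ln(F/S)/T
ln(7985.25/8006.78) = ln(0.997311) = -0.002693
(r − q) = -0.002693 / (378/365) = -0.002600
r = ln(F/S)/T + q = -0.002600 + 0.0234 = 0.020800
r = 2.08%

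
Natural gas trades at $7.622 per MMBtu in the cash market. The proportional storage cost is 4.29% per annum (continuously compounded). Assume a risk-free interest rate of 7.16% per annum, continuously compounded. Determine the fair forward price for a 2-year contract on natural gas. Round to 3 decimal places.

Net carry = r + u − y = 0.0716 + 0.0429 − 0.0000 = 0.1145
F = S·e^((r+u−y)T) = 7.622 · e^(0.1145 × 2) = 7.622 · e^0.229000
= 7.622 × 1.257342 = $9.583 per MMBtu

$9.583 per MMBtu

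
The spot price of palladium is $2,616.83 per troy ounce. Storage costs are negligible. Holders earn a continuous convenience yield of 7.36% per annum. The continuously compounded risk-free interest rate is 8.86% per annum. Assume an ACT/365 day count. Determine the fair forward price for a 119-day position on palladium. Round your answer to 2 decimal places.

$2,629.66 per troy ounce

Net carry = r + u − y = 0.0886 + 0.0000 − 0.0736 = 0.0150
F = S·e^((r+u−y)T) = 2616.83 · e^(0.0150 × 119/365) = 2616.83 · e^0.00489041
= 2616.83 × 1.00490239 = $2,629.66 per troy ounce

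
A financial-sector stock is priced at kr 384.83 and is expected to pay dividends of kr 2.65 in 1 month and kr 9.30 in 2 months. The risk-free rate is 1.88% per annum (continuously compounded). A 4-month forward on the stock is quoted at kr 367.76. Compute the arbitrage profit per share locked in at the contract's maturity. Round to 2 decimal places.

kr 7.50 per share

PV(dividends) I = 2.65·e^(−0.0188·1/12) + 9.30·e^(−0.0188·2/12) = 11.9168
Fair forward F* = (S − I)·e^(rT) = (384.83 − 11.9168)·e^0.006267 = 372.9132 × 1.006287 = 375.2577
Market kr 367.76 < fair 375.2577: forward underpriced → reverse cash-and-carry (short the stock, invest proceeds at r, pay the dividends, go long the forward).
Profit at T = |F_mkt − F*| = |367.76 − 375.2577| = kr 7.50 per share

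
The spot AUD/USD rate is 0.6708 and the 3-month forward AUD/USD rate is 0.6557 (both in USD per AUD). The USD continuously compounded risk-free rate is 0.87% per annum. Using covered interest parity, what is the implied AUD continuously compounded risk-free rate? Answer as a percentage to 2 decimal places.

9.98%

F = S·e^((r_USD − r_AUD)T) ⇒ r_AUD = r_USD − ln(F/S)/T
ln(0.6557/0.6708) = -0.022768; /(3/12) = -0.091072
r_AUD = 0.0087 + 0.091072 = 0.099772
r_AUD = 9.98%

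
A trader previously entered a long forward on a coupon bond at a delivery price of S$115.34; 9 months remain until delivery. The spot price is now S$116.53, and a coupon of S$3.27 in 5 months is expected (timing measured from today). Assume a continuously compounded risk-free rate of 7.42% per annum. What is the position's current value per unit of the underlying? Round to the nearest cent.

S$4.26

PV(remaining coupons) I = 3.27·e^(−0.0742·5/12) = 3.1704
Current forward F = (S − I)·e^(rT) = (116.53 − 3.1704)·e^(0.0742·9/12) = 113.3596 × 1.057228 = 119.8469
Value (long) = (F − K)·e^(−rT) = (119.8469 − 115.34) × 0.945870 = 4.2629
Value = S$4.26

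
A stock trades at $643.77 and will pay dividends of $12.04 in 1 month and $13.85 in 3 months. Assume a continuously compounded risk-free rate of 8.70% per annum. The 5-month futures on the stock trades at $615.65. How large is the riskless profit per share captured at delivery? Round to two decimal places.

$25.44 per share

PV(dividends) I = 12.04·e^(−0.0870·1/12) + 13.85·e^(−0.0870·3/12) = 25.5050
Fair futures F* = (S − I)·e^(rT) = (643.77 − 25.5050)·e^0.036250 = 618.2650 × 1.036915 = 641.0883
Market $615.65 < fair 641.0883: forward underpriced → reverse cash-and-carry (short the stock, invest proceeds at r, pay the dividends, go long the forward).
Profit at T = |F_mkt − F*| = |615.65 − 641.0883| = $25.44 per share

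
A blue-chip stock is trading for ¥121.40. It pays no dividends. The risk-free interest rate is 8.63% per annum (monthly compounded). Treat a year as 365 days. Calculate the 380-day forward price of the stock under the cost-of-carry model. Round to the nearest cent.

¥132.77

F = S · (1+r/12)^(12T)
= 121.40 × 1.093655
F = ¥132.77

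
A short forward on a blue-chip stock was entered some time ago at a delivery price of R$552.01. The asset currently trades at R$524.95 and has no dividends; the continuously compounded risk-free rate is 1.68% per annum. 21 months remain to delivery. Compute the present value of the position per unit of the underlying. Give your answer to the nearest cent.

R$11.07

Current fair forward for the remaining 21 months: F = S·e^(r·T), r = 0.0168
F = 524.95 · e^(0.0168 × 21/12) = 524.95 × 1.029836 = 540.6124
Value of long forward = (F − K)·e^(−rT) = (540.6124 − 552.01) · e^(−0.0168·21/12)
= -11.3976 × 0.971028 = -11.07
Short position value = −(long value) = R$11.07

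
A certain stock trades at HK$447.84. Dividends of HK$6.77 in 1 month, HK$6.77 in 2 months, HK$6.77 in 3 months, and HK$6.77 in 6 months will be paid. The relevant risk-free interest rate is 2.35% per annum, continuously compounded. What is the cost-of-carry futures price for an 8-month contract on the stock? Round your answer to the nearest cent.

HK$427.56

PV(dividends) I = 6.77·e^(−0.0235·1/12) + 6.77·e^(−0.0235·2/12) + 6.77·e^(−0.0235·3/12) + 6.77·e^(−0.0235·6/12)
I = 6.7568 + 6.7435 + 6.7303 + 6.6909 = 26.9215
F = (S − I)·e^(rT) = (447.84 − 26.9215) · e^(0.0235·8/12)
= 420.9185 · e^0.015667 = 420.9185 × 1.015790 = HK$427.56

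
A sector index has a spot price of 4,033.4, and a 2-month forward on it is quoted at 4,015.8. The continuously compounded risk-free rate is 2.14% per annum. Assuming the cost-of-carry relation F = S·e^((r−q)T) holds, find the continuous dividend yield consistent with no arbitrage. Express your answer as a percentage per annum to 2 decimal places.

4.76%

From F = S·e^((r−q)T): (r − q) = ln(F/S)/T
ln(4015.8/4033.4) = ln(0.995636) = -0.004374
(r − q) = -0.004374 / (2/12) = -0.026244
q = r − ln(F/S)/T = 0.0214 + 0.026244 = 0.047644
q = 4.76%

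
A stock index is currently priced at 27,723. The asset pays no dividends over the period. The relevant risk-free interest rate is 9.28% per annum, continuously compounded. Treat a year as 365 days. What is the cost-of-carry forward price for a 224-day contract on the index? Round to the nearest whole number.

29,348

F = S·e^(rT) = 27723 · e^(0.0928 × 224/365)
= 27723 · e^0.056951 = 27723 × 1.058604
F = 29,348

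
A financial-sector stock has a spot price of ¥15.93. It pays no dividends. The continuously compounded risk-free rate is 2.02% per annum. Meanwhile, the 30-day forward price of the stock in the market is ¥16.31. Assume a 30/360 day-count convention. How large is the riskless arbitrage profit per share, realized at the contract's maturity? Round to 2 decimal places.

¥0.35 per share

Fair forward: F* = S·e^(carry·T), with carry = r = 0.0202
F* = 15.93 · e^(0.0202 × 30/360) = 15.93 · e^0.001683 = 15.93 × 1.001684 = ¥15.9568
Market ¥16.31 > fair ¥15.9568: forward overpriced → cash-and-carry (buy spot, short the forward).
At maturity, profit = |F_mkt − F*| = |16.31 − 15.9568| = ¥0.35 per share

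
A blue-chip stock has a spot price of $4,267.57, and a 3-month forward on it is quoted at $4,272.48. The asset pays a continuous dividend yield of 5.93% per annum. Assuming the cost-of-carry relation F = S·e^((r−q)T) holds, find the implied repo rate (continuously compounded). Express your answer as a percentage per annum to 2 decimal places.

From F = S·e^((r−q)T): (r − q) = ln(F/S)/T
ln(4272.48/4267.57) = ln(1.001151) = 0.001150
(r − q) = 0.001150 / (3/12) = 0.004600
r = ln(F/S)/T + q = 0.004600 + 0.0593 = 0.063900
r = 6.39%

6.39%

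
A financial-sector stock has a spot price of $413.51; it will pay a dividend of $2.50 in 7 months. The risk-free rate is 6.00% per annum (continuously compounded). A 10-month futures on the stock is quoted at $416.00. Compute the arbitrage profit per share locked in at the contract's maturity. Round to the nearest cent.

$16.17 per share

PV(dividends) I = 2.50·e^(−0.0600·7/12) = 2.4140
Fair futures F* = (S − I)·e^(rT) = (413.51 − 2.4140)·e^0.050000 = 411.0960 × 1.051271 = 432.1733
Market $416.00 < fair 432.1733: forward underpriced → reverse cash-and-carry (short the stock, invest proceeds at r, pay the dividends, go long the forward).
Profit at T = |F_mkt − F*| = |416.00 − 432.1733| = $16.17 per share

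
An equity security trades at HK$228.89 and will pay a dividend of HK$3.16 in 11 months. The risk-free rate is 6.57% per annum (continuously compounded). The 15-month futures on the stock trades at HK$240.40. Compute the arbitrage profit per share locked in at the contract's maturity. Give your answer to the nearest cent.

HK$4.85 per share

PV(dividends) I = 3.16·e^(−0.0657·11/12) = 2.9753
Fair futures F* = (S − I)·e^(rT) = (228.89 − 2.9753)·e^0.082125 = 225.9147 × 1.085592 = 245.2512
Market HK$240.40 < fair 245.2512: forward underpriced → reverse cash-and-carry (short the stock, invest proceeds at r, pay the dividends, go long the forward).
Profit at T = |F_mkt − F*| = |240.40 − 245.2512| = HK$4.85 per share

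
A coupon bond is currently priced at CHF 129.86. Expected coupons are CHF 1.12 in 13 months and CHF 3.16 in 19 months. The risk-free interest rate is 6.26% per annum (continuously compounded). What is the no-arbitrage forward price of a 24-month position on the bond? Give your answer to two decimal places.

PV(coupons) I = 1.12·e^(−0.0626·13/12) + 3.16·e^(−0.0626·19/12)
I = 1.0466 + 2.8618 = 3.9084
F = (S − I)·e^(rT) = (129.86 − 3.9084) · e^(0.0626·24/12)
= 125.9516 · e^0.125200 = 125.9516 × 1.133375 = CHF 142.75

CHF 142.75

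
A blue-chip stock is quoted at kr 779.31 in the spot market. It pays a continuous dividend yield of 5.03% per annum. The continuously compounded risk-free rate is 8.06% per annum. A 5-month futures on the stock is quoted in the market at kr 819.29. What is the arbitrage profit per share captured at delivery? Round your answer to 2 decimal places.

kr 30.08 per share

Fair futures: F* = S·e^(carry·T), with carry = (r − q) = 0.0806 − 0.0503 = 0.0303
F* = 779.31 · e^(0.0303 × 5/12) = 779.31 · e^0.012625 = 779.31 × 1.012705 = kr 789.2111
Market kr 819.29 > fair kr 789.2111: forward overpriced → cash-and-carry (buy spot, short the forward).
At maturity, profit = |F_mkt − F*| = |819.29 − 789.2111| = kr 30.08 per share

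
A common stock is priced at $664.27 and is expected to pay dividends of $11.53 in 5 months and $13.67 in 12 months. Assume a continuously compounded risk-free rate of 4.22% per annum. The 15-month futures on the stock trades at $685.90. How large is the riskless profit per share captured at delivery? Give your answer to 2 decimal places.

PV(dividends) I = 11.53·e^(−0.0422·5/12) + 13.67·e^(−0.0422·12/12) = 24.4342
Fair futures F* = (S − I)·e^(rT) = (664.27 − 24.4342)·e^0.052750 = 639.8358 × 1.054166 = 674.4931
Market $685.90 > fair 674.4931: forward overpriced → cash-and-carry (borrow at r, buy the stock and collect the dividends, short the forward).
Profit at T = |F_mkt − F*| = |685.90 − 674.4931| = $11.41 per share

$11.41 per share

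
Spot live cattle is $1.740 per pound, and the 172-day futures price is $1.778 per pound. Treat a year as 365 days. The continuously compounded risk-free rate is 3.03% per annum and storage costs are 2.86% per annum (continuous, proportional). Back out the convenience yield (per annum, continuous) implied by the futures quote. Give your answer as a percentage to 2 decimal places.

1.31%

F = S·e^((r+u−y)T) ⇒ (r+u−y) = ln(F/S)/T
ln(1.778/1.740) = 0.021604; /T ⇒ 0.045846
y = r + u − ln(F/S)/T = 0.0303 + 0.0286 − 0.045846 = 0.013054
y = 1.31%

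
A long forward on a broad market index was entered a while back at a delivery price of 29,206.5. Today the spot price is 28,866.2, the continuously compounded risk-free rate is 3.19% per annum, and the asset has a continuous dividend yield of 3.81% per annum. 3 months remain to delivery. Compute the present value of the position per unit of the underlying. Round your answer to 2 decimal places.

-381.95

Current fair forward for the remaining 3 months: F = S·e^((r − q)·T), (r − q) = 0.0319 − 0.0381 = -0.0062
F = 28866.2 · e^(-0.0062 × 3/12) = 28866.2 × 0.99845120 = 28821.4920
Value of long forward = (F − K)·e^(−rT) = (28821.4920 − 29206.5) · e^(−0.0319·3/12)
= -385.0080 × 0.99205672 = -381.95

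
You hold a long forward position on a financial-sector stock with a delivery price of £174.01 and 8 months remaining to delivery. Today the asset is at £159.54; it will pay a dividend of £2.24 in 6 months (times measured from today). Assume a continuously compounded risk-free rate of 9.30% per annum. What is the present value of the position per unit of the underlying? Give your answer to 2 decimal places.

-£6.15

PV(remaining dividends) I = 2.24·e^(−0.0930·6/12) = 2.1382
Current forward F = (S − I)·e^(rT) = (159.54 − 2.1382)·e^(0.0930·8/12) = 157.4018 × 1.063962 = 167.4695
Value (long) = (F − K)·e^(−rT) = (167.4695 − 174.01) × 0.939883 = -6.1473
Value = -£6.15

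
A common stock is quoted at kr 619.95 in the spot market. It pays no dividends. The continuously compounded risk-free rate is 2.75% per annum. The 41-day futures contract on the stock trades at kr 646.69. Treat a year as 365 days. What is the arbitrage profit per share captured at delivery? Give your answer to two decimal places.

Fair futures: F* = S·e^(carry·T), with carry = r = 0.0275
F* = 619.95 · e^(0.0275 × 41/365) = 619.95 · e^0.003089 = 619.95 × 1.003094 = kr 621.8681
Market kr 646.69 > fair kr 621.8681: forward overpriced → cash-and-carry (buy spot, short the forward).
At maturity, profit = |F_mkt − F*| = |646.69 − 621.8681| = kr 24.82 per share

kr 24.82 per share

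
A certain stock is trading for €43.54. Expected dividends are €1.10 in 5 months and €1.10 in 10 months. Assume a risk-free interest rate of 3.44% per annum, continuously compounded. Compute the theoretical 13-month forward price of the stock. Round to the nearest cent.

€42.96

PV(dividends) I = 1.10·e^(−0.0344·5/12) + 1.10·e^(−0.0344·10/12)
I = 1.0843 + 1.0689 = 2.1532
F = (S − I)·e^(rT) = (43.54 − 2.1532) · e^(0.0344·13/12)
= 41.3868 · e^0.037267 = 41.3868 × 1.037970 = €42.96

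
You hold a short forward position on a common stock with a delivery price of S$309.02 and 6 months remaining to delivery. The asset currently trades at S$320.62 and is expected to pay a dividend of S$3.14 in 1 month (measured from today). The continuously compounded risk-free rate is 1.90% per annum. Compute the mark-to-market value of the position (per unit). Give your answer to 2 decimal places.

PV(remaining dividends) I = 3.14·e^(−0.0190·1/12) = 3.1350
Current forward F = (S − I)·e^(rT) = (320.62 − 3.1350)·e^(0.0190·6/12) = 317.4850 × 1.009545 = 320.5154
Value (long) = (F − K)·e^(−rT) = (320.5154 − 309.02) × 0.990545 = 11.3867
Short position value = −(long value) = -S$11.39

-S$11.39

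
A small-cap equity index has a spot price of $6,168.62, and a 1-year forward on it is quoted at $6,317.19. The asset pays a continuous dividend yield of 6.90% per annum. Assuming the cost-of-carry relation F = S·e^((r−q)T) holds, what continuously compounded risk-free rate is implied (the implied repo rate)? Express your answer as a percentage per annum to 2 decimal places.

From F = S·e^((r−q)T): (r − q) = ln(F/S)/T
ln(6317.19/6168.62) = ln(1.024085) = 0.023800
(r − q) = 0.023800 / (1) = 0.023800
r = ln(F/S)/T + q = 0.023800 + 0.0690 = 0.092800
r = 9.28%

9.28%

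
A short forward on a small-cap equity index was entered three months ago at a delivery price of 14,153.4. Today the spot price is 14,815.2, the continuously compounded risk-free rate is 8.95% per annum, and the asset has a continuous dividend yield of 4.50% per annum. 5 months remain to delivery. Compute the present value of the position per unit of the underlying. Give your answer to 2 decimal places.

Current fair forward for the remaining 5 months: F = S·e^((r − q)·T), (r − q) = 0.0895 − 0.0450 = 0.0445
F = 14815.2 · e^(0.0445 × 5/12) = 14815.2 × 1.01871463 = 15092.4610
Value of long forward = (F − K)·e^(−rT) = (15092.4610 − 14153.4) · e^(−0.0895·5/12)
= 939.0610 × 0.96339510 = 904.69
Short position value = −(long value) = -904.69

-904.69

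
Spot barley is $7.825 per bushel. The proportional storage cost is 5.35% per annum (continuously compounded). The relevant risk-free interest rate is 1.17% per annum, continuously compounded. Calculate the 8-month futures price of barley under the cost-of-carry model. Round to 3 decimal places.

$8.173 per bushel

Net carry = r + u − y = 0.0117 + 0.0535 − 0.0000 = 0.0652
F = S·e^((r+u−y)T) = 7.825 · e^(0.0652 × 8/12) = 7.825 · e^0.043467
= 7.825 × 1.044426 = $8.173 per bushel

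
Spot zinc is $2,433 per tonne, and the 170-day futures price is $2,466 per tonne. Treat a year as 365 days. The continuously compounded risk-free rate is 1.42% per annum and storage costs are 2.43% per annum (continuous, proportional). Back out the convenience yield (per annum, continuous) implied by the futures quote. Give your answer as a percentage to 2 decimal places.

0.96%

F = S·e^((r+u−y)T) ⇒ (r+u−y) = ln(F/S)/T
ln(2466/2433) = 0.013472; /T ⇒ 0.028925
y = r + u − ln(F/S)/T = 0.0142 + 0.0243 − 0.028925 = 0.009575
y = 0.96%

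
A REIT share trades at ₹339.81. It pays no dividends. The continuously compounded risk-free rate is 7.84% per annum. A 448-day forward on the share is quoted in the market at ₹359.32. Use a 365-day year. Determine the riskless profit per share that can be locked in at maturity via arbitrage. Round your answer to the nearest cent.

Fair forward: F* = S·e^(carry·T), with carry = r = 0.0784
F* = 339.81 · e^(0.0784 × 448/365) = 339.81 · e^0.096228 = 339.81 × 1.101010 = ₹374.1342
Market ₹359.32 < fair ₹374.1342: forward underpriced → reverse cash-and-carry (short spot, go long the forward).
At maturity, profit = |F_mkt − F*| = |359.32 − 374.1342| = ₹14.81 per share

₹14.81 per share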